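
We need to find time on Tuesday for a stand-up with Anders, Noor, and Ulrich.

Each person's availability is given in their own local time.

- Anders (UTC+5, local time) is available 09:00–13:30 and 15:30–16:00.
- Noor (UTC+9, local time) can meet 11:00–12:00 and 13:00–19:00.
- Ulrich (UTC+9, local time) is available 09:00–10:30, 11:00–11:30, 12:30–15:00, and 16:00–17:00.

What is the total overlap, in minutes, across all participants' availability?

180 minutes

Anders → UTC: 04:00–08:30, 10:30–11:00.
Noor → UTC: 02:00–03:00, 04:00–10:00.
Ulrich → UTC: 00:00–01:30, 02:00–02:30, 03:30–06:00, 07:00–08:00.
Anders ∩ Noor: 04:00–08:30.
Anders ∩ Noor ∩ Ulrich: 04:00–06:00, 07:00–08:00.
Total common minutes: 120 + 60 = 180.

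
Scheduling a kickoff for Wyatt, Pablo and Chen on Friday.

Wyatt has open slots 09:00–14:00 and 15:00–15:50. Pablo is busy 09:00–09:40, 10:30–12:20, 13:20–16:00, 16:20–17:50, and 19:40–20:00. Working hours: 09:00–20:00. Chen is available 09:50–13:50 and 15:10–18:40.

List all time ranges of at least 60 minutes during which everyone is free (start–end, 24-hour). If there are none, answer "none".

Pablo free within 09:00–20:00: 09:40–10:30, 12:20–13:20, 16:00–16:20, 17:50–19:40.
Wyatt ∩ Pablo: 09:40–10:30, 12:20–13:20.
Wyatt ∩ Pablo ∩ Chen: 09:50–10:30, 12:20–13:20.
Windows ≥ 60 min: 12:20–13:20.

12:20–13:20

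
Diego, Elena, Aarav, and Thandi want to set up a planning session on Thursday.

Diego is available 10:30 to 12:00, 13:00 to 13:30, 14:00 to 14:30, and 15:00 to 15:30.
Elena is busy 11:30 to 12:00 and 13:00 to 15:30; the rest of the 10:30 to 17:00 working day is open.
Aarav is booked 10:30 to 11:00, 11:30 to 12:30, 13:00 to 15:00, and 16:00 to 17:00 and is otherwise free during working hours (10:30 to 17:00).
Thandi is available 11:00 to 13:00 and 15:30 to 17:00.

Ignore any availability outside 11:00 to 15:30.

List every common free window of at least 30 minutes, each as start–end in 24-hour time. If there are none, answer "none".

Elena free within 10:30–17:00: 10:30–11:30, 12:00–13:00, 15:30–17:00.
Aarav free within 10:30–17:00: 11:00–11:30, 12:30–13:00, 15:00–16:00.
Diego ∩ Elena: 10:30–11:30.
Diego ∩ Elena ∩ Aarav: 11:00–11:30.
Diego ∩ Elena ∩ Aarav ∩ Thandi: 11:00–11:30.
Restricted to 11:00–15:30: 11:00–11:30.
Windows ≥ 30 min: 11:00–11:30.

11:00–11:30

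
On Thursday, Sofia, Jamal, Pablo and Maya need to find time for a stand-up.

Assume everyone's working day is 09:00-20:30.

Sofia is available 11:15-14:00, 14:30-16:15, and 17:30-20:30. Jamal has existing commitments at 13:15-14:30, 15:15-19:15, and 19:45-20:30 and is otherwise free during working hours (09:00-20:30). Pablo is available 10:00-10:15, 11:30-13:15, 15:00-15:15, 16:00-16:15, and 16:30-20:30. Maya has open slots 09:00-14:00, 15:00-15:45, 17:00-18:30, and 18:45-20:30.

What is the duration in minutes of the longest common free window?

105 minutes

Jamal free within 09:00–20:30: 09:00–13:15, 14:30–15:15, 19:15–19:45.
Sofia ∩ Jamal: 11:15–13:15, 14:30–15:15, 19:15–19:45.
Sofia ∩ Jamal ∩ Pablo: 11:30–13:15, 15:00–15:15, 19:15–19:45.
Sofia ∩ Jamal ∩ Pablo ∩ Maya: 11:30–13:15, 15:00–15:15, 19:15–19:45.
Common window lengths: 105, 15, 30 min; longest is 105.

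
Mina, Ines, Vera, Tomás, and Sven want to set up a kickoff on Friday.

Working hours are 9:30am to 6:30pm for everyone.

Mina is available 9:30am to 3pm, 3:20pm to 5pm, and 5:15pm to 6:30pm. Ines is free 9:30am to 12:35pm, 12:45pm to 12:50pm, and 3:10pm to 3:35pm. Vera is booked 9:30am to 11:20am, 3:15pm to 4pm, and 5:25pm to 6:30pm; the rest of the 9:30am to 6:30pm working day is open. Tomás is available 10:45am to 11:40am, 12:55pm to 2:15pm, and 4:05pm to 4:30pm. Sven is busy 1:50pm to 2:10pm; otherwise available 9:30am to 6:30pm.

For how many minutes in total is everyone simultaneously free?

20 minutes

Vera free within 09:30–18:30: 11:20–15:15, 16:00–17:25.
Sven free within 09:30–18:30: 09:30–13:50, 14:10–18:30.
Mina ∩ Ines: 09:30–12:35, 12:45–12:50, 15:20–15:35.
Mina ∩ Ines ∩ Vera: 11:20–12:35, 12:45–12:50.
Mina ∩ Ines ∩ Vera ∩ Tomás: 11:20–11:40.
Mina ∩ Ines ∩ Vera ∩ Tomás ∩ Sven: 11:20–11:40.
Total common minutes: 20.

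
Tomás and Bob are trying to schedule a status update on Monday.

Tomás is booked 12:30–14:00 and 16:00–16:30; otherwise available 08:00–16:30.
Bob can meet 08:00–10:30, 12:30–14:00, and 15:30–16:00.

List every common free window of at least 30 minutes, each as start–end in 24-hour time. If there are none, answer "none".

08:00–10:30, 15:30–16:00

Tomás free within 08:00–16:30: 08:00–12:30, 14:00–16:00.
Tomás ∩ Bob: 08:00–10:30, 15:30–16:00.
Windows ≥ 30 min: 08:00–10:30, 15:30–16:00.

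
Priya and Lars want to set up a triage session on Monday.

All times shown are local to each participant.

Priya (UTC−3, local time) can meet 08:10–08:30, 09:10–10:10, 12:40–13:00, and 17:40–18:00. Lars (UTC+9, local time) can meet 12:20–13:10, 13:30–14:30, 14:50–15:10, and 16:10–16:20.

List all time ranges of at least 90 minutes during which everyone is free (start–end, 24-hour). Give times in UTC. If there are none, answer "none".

Priya → UTC: 11:10–11:30, 12:10–13:10, 15:40–16:00, 20:40–21:00.
Lars → UTC: 03:20–04:10, 04:30–05:30, 05:50–06:10, 07:10–07:20.
Priya ∩ Lars: (none).
Windows ≥ 90 min: (none).

none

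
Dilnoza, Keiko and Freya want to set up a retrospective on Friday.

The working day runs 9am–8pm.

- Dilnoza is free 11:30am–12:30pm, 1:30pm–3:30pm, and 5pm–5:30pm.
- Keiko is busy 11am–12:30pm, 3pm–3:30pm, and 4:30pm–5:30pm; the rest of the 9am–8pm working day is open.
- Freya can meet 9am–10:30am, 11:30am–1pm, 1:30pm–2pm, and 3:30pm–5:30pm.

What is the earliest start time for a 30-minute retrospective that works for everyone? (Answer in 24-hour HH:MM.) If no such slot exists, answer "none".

13:30

Keiko free within 09:00–20:00: 09:00–11:00, 12:30–15:00, 15:30–16:30, 17:30–20:00.
Dilnoza ∩ Keiko: 13:30–15:00.
Dilnoza ∩ Keiko ∩ Freya: 13:30–14:00.
Windows ≥ 30 min: 13:30–14:00.
Earliest such window starts at 13:30.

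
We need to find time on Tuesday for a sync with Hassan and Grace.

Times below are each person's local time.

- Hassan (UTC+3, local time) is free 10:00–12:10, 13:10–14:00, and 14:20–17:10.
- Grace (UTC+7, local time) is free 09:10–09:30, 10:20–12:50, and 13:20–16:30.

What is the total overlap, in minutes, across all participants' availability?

130 minutes

Hassan → UTC: 07:00–09:10, 10:10–11:00, 11:20–14:10.
Grace → UTC: 02:10–02:30, 03:20–05:50, 06:20–09:30.
Hassan ∩ Grace: 07:00–09:10.
Total common minutes: 130.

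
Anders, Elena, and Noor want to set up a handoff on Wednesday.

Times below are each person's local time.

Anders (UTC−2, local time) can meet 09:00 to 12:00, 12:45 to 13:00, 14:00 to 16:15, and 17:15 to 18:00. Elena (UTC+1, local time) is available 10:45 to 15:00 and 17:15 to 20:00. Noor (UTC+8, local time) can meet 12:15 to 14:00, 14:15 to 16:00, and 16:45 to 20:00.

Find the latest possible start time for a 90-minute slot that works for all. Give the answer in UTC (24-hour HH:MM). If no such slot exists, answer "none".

Anders → UTC: 11:00–14:00, 14:45–15:00, 16:00–18:15, 19:15–20:00.
Elena → UTC: 09:45–14:00, 16:15–19:00.
Noor → UTC: 04:15–06:00, 06:15–08:00, 08:45–12:00.
Anders ∩ Elena: 11:00–14:00, 16:15–18:15.
Anders ∩ Elena ∩ Noor: 11:00–12:00.
Windows ≥ 90 min: (none).

none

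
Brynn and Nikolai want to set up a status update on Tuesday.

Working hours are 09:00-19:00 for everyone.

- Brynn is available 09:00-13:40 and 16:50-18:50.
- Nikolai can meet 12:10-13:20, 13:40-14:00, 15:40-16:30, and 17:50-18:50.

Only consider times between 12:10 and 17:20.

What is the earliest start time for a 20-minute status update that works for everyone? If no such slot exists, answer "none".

Brynn ∩ Nikolai: 12:10–13:20, 17:50–18:50.
Restricted to 12:10–17:20: 12:10–13:20.
Windows ≥ 20 min: 12:10–13:20.
Earliest such window starts at 12:10.

12:10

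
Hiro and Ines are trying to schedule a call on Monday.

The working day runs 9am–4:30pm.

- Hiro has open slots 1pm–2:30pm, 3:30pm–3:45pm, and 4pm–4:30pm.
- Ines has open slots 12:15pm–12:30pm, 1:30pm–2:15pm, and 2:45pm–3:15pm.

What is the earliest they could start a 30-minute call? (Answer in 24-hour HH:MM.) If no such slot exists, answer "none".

Hiro ∩ Ines: 13:30–14:15.
Windows ≥ 30 min: 13:30–14:15.
Earliest such window starts at 13:30.

13:30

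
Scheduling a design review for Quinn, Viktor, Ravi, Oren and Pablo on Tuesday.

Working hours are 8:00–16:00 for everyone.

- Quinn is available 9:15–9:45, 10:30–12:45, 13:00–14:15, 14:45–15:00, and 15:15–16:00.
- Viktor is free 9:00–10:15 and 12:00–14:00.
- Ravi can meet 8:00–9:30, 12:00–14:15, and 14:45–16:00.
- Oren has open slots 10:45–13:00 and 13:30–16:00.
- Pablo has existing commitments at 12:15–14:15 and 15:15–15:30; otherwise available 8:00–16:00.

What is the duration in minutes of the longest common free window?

15 minutes

Pablo free within 08:00–16:00: 08:00–12:15, 14:15–15:15, 15:30–16:00.
Quinn ∩ Viktor: 09:15–09:45, 12:00–12:45, 13:00–14:00.
Quinn ∩ Viktor ∩ Ravi: 09:15–09:30, 12:00–12:45, 13:00–14:00.
Quinn ∩ Viktor ∩ Ravi ∩ Oren: 12:00–12:45, 13:30–14:00.
Quinn ∩ Viktor ∩ Ravi ∩ Oren ∩ Pablo: 12:00–12:15.
Single common window of 15 minutes.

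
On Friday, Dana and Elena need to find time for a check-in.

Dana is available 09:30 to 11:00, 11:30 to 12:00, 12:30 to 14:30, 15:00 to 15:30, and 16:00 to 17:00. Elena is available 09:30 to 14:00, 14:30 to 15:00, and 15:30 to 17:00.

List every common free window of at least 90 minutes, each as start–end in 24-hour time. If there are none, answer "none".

Dana ∩ Elena: 09:30–11:00, 11:30–12:00, 12:30–14:00, 16:00–17:00.
Windows ≥ 90 min: 09:30–11:00, 12:30–14:00.

09:30–11:00, 12:30–14:00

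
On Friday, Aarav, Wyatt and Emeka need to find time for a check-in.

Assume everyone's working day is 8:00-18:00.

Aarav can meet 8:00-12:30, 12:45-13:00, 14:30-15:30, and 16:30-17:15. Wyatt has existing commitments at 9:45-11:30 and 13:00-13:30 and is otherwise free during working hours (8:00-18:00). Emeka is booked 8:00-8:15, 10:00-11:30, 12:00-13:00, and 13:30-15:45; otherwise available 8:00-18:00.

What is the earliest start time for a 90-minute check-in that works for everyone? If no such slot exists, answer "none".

Wyatt free within 08:00–18:00: 08:00–09:45, 11:30–13:00, 13:30–18:00.
Emeka free within 08:00–18:00: 08:15–10:00, 11:30–12:00, 13:00–13:30, 15:45–18:00.
Aarav ∩ Wyatt: 08:00–09:45, 11:30–12:30, 12:45–13:00, 14:30–15:30, 16:30–17:15.
Aarav ∩ Wyatt ∩ Emeka: 08:15–09:45, 11:30–12:00, 16:30–17:15.
Windows ≥ 90 min: 08:15–09:45.
Earliest such window starts at 08:15.

08:15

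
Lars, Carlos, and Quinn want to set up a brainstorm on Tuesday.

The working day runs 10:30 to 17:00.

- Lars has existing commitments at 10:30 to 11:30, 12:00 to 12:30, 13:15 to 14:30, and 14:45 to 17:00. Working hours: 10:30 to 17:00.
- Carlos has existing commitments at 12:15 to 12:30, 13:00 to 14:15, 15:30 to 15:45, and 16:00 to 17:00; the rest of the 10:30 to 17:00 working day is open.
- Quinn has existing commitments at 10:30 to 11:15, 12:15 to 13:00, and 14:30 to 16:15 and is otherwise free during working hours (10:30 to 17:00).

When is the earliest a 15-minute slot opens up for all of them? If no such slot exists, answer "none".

Lars free within 10:30–17:00: 11:30–12:00, 12:30–13:15, 14:30–14:45.
Carlos free within 10:30–17:00: 10:30–12:15, 12:30–13:00, 14:15–15:30, 15:45–16:00.
Quinn free within 10:30–17:00: 11:15–12:15, 13:00–14:30, 16:15–17:00.
Lars ∩ Carlos: 11:30–12:00, 12:30–13:00, 14:30–14:45.
Lars ∩ Carlos ∩ Quinn: 11:30–12:00.
Windows ≥ 15 min: 11:30–12:00.
Earliest such window starts at 11:30.

11:30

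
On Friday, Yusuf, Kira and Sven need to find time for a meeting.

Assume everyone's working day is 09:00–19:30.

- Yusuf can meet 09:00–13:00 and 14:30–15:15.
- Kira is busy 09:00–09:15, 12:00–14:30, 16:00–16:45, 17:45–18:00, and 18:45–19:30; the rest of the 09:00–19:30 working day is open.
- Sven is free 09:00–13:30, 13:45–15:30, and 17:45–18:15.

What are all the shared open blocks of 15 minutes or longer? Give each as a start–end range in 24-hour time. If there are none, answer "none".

Kira free within 09:00–19:30: 09:15–12:00, 14:30–16:00, 16:45–17:45, 18:00–18:45.
Yusuf ∩ Kira: 09:15–12:00, 14:30–15:15.
Yusuf ∩ Kira ∩ Sven: 09:15–12:00, 14:30–15:15.
Windows ≥ 15 min: 09:15–12:00, 14:30–15:15.

09:15–12:00, 14:30–15:15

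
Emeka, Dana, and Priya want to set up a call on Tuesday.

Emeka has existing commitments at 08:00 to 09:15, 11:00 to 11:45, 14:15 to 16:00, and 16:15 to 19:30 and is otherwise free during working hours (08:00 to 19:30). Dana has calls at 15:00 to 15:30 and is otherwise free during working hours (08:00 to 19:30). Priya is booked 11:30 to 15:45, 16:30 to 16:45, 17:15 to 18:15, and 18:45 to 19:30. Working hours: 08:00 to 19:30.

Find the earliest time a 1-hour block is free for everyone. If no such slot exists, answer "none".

Emeka free within 08:00–19:30: 09:15–11:00, 11:45–14:15, 16:00–16:15.
Dana free within 08:00–19:30: 08:00–15:00, 15:30–19:30.
Priya free within 08:00–19:30: 08:00–11:30, 15:45–16:30, 16:45–17:15, 18:15–18:45.
Emeka ∩ Dana: 09:15–11:00, 11:45–14:15, 16:00–16:15.
Emeka ∩ Dana ∩ Priya: 09:15–11:00, 16:00–16:15.
Windows ≥ 60 min: 09:15–11:00.
Earliest such window starts at 09:15.

09:15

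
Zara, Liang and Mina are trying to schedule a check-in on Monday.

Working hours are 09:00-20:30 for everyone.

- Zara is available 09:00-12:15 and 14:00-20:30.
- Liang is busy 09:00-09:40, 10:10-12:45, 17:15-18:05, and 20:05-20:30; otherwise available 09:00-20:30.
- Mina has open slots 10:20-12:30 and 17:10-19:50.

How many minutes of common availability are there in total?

Liang free within 09:00–20:30: 09:40–10:10, 12:45–17:15, 18:05–20:05.
Zara ∩ Liang: 09:40–10:10, 14:00–17:15, 18:05–20:05.
Zara ∩ Liang ∩ Mina: 17:10–17:15, 18:05–19:50.
Total common minutes: 5 + 105 = 110.

110 minutes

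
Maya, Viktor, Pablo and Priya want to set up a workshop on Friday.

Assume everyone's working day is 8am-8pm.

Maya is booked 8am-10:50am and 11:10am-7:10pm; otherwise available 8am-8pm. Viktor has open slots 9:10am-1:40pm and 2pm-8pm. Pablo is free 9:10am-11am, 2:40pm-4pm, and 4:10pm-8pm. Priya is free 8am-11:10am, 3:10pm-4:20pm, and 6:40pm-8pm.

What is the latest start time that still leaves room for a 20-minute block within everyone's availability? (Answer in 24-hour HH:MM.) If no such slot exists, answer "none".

Maya free within 08:00–20:00: 10:50–11:10, 19:10–20:00.
Maya ∩ Viktor: 10:50–11:10, 19:10–20:00.
Maya ∩ Viktor ∩ Pablo: 10:50–11:00, 19:10–20:00.
Maya ∩ Viktor ∩ Pablo ∩ Priya: 10:50–11:00, 19:10–20:00.
Windows ≥ 20 min: 19:10–20:00.
Latest start in the last window 19:10–20:00 is 20:00 − 20 min = 19:40.

19:40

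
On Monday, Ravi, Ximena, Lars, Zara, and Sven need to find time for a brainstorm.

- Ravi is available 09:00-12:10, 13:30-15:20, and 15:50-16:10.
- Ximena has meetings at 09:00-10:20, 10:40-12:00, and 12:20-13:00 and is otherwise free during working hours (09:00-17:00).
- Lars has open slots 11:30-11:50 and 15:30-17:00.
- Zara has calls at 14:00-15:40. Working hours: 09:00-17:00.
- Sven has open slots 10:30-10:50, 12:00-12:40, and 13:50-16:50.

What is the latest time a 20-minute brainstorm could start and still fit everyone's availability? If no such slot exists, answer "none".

15:50

Ximena free within 09:00–17:00: 10:20–10:40, 12:00–12:20, 13:00–17:00.
Zara free within 09:00–17:00: 09:00–14:00, 15:40–17:00.
Ravi ∩ Ximena: 10:20–10:40, 12:00–12:10, 13:30–15:20, 15:50–16:10.
Ravi ∩ Ximena ∩ Lars: 15:50–16:10.
Ravi ∩ Ximena ∩ Lars ∩ Zara: 15:50–16:10.
Ravi ∩ Ximena ∩ Lars ∩ Zara ∩ Sven: 15:50–16:10.
Windows ≥ 20 min: 15:50–16:10.
Latest start in the last window 15:50–16:10 is 16:10 − 20 min = 15:50.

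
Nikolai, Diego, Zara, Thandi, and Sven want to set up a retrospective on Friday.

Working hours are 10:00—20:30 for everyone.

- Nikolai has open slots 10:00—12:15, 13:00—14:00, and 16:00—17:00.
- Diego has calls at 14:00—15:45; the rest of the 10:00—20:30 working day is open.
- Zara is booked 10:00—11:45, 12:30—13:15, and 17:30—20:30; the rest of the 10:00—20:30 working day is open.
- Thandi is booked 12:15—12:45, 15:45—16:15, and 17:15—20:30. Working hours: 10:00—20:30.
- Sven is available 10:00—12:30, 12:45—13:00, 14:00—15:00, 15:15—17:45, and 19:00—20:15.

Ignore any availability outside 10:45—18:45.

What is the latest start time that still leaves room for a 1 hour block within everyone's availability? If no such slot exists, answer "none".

Diego free within 10:00–20:30: 10:00–14:00, 15:45–20:30.
Zara free within 10:00–20:30: 11:45–12:30, 13:15–17:30.
Thandi free within 10:00–20:30: 10:00–12:15, 12:45–15:45, 16:15–17:15.
Nikolai ∩ Diego: 10:00–12:15, 13:00–14:00, 16:00–17:00.
Nikolai ∩ Diego ∩ Zara: 11:45–12:15, 13:15–14:00, 16:00–17:00.
Nikolai ∩ Diego ∩ Zara ∩ Thandi: 11:45–12:15, 13:15–14:00, 16:15–17:00.
Nikolai ∩ Diego ∩ Zara ∩ Thandi ∩ Sven: 11:45–12:15, 16:15–17:00.
Restricted to 10:45–18:45: 11:45–12:15, 16:15–17:00.
Windows ≥ 60 min: (none).

none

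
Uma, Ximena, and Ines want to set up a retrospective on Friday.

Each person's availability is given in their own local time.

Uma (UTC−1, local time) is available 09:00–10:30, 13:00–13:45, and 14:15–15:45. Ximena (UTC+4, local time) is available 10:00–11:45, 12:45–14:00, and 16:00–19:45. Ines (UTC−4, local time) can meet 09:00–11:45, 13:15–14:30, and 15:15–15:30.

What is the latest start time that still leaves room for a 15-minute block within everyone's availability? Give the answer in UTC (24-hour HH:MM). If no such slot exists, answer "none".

15:30

Uma → UTC: 10:00–11:30, 14:00–14:45, 15:15–16:45.
Ximena → UTC: 06:00–07:45, 08:45–10:00, 12:00–15:45.
Ines → UTC: 13:00–15:45, 17:15–18:30, 19:15–19:30.
Uma ∩ Ximena: 14:00–14:45, 15:15–15:45.
Uma ∩ Ximena ∩ Ines: 14:00–14:45, 15:15–15:45.
Windows ≥ 15 min: 14:00–14:45, 15:15–15:45.
Latest start in the last window 15:15–15:45 is 15:45 − 15 min = 15:30.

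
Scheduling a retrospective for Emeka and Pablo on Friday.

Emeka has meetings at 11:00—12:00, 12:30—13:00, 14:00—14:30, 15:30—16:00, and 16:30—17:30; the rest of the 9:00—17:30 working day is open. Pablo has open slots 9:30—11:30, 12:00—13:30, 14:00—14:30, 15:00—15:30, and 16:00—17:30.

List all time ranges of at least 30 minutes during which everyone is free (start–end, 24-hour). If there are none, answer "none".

09:30–11:00, 12:00–12:30, 13:00–13:30, 15:00–15:30, 16:00–16:30

Emeka free within 09:00–17:30: 09:00–11:00, 12:00–12:30, 13:00–14:00, 14:30–15:30, 16:00–16:30.
Emeka ∩ Pablo: 09:30–11:00, 12:00–12:30, 13:00–13:30, 15:00–15:30, 16:00–16:30.
Windows ≥ 30 min: 09:30–11:00, 12:00–12:30, 13:00–13:30, 15:00–15:30, 16:00–16:30.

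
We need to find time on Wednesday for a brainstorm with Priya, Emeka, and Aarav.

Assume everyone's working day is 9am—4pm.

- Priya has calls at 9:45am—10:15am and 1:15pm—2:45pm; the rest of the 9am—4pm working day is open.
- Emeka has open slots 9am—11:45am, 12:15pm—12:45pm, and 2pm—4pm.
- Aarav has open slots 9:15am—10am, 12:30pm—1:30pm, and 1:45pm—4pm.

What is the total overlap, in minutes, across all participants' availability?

Priya free within 09:00–16:00: 09:00–09:45, 10:15–13:15, 14:45–16:00.
Priya ∩ Emeka: 09:00–09:45, 10:15–11:45, 12:15–12:45, 14:45–16:00.
Priya ∩ Emeka ∩ Aarav: 09:15–09:45, 12:30–12:45, 14:45–16:00.
Total common minutes: 30 + 15 + 75 = 120.

120 minutes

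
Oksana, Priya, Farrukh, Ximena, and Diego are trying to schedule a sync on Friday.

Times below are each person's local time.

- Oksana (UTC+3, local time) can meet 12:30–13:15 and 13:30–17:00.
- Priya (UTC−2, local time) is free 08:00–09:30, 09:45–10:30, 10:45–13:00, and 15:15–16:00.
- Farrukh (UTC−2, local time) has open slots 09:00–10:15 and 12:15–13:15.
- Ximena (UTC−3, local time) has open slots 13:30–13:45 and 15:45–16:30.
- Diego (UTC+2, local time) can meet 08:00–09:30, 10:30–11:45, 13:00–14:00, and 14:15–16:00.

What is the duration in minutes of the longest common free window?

Oksana → UTC: 09:30–10:15, 10:30–14:00.
Priya → UTC: 10:00–11:30, 11:45–12:30, 12:45–15:00, 17:15–18:00.
Farrukh → UTC: 11:00–12:15, 14:15–15:15.
Ximena → UTC: 16:30–16:45, 18:45–19:30.
Diego → UTC: 06:00–07:30, 08:30–09:45, 11:00–12:00, 12:15–14:00.
Oksana ∩ Priya: 10:00–10:15, 10:30–11:30, 11:45–12:30, 12:45–14:00.
Oksana ∩ Priya ∩ Farrukh: 11:00–11:30, 11:45–12:15.
Oksana ∩ Priya ∩ Farrukh ∩ Ximena: (none).
Oksana ∩ Priya ∩ Farrukh ∩ Ximena ∩ Diego: (none).
No common window.

0 minutes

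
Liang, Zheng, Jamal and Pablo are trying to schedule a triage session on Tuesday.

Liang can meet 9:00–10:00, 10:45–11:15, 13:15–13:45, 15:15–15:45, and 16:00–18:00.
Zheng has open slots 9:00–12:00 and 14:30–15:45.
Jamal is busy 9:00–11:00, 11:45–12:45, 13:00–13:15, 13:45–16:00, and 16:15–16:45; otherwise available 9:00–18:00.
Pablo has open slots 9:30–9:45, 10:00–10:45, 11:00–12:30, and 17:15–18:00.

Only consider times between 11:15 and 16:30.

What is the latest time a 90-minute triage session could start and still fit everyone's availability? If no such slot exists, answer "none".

Jamal free within 09:00–18:00: 11:00–11:45, 12:45–13:00, 13:15–13:45, 16:00–16:15, 16:45–18:00.
Liang ∩ Zheng: 09:00–10:00, 10:45–11:15, 15:15–15:45.
Liang ∩ Zheng ∩ Jamal: 11:00–11:15.
Liang ∩ Zheng ∩ Jamal ∩ Pablo: 11:00–11:15.
Restricted to 11:15–16:30: (none).
Windows ≥ 90 min: (none).

none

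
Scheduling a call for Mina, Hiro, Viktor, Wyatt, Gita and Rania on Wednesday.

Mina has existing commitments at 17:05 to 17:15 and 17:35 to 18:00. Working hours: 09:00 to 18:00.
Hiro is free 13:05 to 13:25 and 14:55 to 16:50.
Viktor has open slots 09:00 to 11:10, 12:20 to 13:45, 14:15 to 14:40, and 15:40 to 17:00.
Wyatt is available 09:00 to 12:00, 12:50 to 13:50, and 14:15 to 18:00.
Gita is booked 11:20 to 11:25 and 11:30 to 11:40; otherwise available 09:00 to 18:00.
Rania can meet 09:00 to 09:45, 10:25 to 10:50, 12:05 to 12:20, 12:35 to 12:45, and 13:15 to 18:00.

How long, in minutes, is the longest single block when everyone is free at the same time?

Mina free within 09:00–18:00: 09:00–17:05, 17:15–17:35.
Gita free within 09:00–18:00: 09:00–11:20, 11:25–11:30, 11:40–18:00.
Mina ∩ Hiro: 13:05–13:25, 14:55–16:50.
Mina ∩ Hiro ∩ Viktor: 13:05–13:25, 15:40–16:50.
Mina ∩ Hiro ∩ Viktor ∩ Wyatt: 13:05–13:25, 15:40–16:50.
Mina ∩ Hiro ∩ Viktor ∩ Wyatt ∩ Gita: 13:05–13:25, 15:40–16:50.
Mina ∩ Hiro ∩ Viktor ∩ Wyatt ∩ Gita ∩ Rania: 13:15–13:25, 15:40–16:50.
Common window lengths: 10, 70 min; longest is 70.

70 minutes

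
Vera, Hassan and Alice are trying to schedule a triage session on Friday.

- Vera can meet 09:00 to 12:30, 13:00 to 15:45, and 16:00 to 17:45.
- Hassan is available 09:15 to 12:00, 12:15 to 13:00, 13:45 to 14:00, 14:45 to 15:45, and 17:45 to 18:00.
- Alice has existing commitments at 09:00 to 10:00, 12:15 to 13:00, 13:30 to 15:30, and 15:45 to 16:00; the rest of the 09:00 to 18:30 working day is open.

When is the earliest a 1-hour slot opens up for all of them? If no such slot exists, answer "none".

10:00

Alice free within 09:00–18:30: 10:00–12:15, 13:00–13:30, 15:30–15:45, 16:00–18:30.
Vera ∩ Hassan: 09:15–12:00, 12:15–12:30, 13:45–14:00, 14:45–15:45.
Vera ∩ Hassan ∩ Alice: 10:00–12:00, 15:30–15:45.
Windows ≥ 60 min: 10:00–12:00.
Earliest such window starts at 10:00.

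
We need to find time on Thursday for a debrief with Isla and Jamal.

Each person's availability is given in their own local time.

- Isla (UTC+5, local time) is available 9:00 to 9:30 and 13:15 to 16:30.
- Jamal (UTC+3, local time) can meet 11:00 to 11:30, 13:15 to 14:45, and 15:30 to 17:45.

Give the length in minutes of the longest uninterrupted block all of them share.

Isla → UTC: 04:00–04:30, 08:15–11:30.
Jamal → UTC: 08:00–08:30, 10:15–11:45, 12:30–14:45.
Isla ∩ Jamal: 08:15–08:30, 10:15–11:30.
Common window lengths: 15, 75 min; longest is 75.

75 minutes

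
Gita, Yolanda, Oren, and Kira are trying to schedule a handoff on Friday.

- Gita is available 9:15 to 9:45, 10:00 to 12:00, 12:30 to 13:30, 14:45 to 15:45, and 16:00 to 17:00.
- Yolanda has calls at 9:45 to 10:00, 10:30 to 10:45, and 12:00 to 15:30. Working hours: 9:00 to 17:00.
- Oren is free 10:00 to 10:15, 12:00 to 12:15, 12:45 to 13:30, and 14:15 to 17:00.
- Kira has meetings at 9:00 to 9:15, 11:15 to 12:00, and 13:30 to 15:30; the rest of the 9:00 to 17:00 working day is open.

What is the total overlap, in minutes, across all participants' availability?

Yolanda free within 09:00–17:00: 09:00–09:45, 10:00–10:30, 10:45–12:00, 15:30–17:00.
Kira free within 09:00–17:00: 09:15–11:15, 12:00–13:30, 15:30–17:00.
Gita ∩ Yolanda: 09:15–09:45, 10:00–10:30, 10:45–12:00, 15:30–15:45, 16:00–17:00.
Gita ∩ Yolanda ∩ Oren: 10:00–10:15, 15:30–15:45, 16:00–17:00.
Gita ∩ Yolanda ∩ Oren ∩ Kira: 10:00–10:15, 15:30–15:45, 16:00–17:00.
Total common minutes: 15 + 15 + 60 = 90.

90 minutes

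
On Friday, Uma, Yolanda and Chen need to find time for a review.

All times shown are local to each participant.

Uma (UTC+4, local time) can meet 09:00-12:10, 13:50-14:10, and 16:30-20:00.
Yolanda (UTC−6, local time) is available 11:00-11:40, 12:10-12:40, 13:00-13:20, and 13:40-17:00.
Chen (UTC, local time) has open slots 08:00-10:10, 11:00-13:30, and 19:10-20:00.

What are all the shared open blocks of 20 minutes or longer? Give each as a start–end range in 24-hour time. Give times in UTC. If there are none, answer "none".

Uma → UTC: 05:00–08:10, 09:50–10:10, 12:30–16:00.
Yolanda → UTC: 17:00–17:40, 18:10–18:40, 19:00–19:20, 19:40–23:00.
Chen → UTC: 08:00–10:10, 11:00–13:30, 19:10–20:00.
Uma ∩ Yolanda: (none).
Uma ∩ Yolanda ∩ Chen: (none).
Windows ≥ 20 min: (none).

none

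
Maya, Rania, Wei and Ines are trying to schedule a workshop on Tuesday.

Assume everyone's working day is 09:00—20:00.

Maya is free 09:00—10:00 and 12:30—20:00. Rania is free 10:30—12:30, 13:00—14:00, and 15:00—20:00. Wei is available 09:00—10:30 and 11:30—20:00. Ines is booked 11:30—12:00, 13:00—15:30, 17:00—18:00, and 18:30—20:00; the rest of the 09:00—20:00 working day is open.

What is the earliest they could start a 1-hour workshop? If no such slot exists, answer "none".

15:30

Ines free within 09:00–20:00: 09:00–11:30, 12:00–13:00, 15:30–17:00, 18:00–18:30.
Maya ∩ Rania: 13:00–14:00, 15:00–20:00.
Maya ∩ Rania ∩ Wei: 13:00–14:00, 15:00–20:00.
Maya ∩ Rania ∩ Wei ∩ Ines: 15:30–17:00, 18:00–18:30.
Windows ≥ 60 min: 15:30–17:00.
Earliest such window starts at 15:30.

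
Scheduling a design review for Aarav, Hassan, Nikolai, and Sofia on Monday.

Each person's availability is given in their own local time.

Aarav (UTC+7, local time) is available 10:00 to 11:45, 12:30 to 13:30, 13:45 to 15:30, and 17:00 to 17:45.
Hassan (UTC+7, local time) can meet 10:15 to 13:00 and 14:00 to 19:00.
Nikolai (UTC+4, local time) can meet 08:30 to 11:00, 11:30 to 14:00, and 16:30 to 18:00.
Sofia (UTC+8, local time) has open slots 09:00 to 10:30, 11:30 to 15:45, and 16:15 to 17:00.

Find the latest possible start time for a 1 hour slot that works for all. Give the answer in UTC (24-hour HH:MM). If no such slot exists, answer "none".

none

Aarav → UTC: 03:00–04:45, 05:30–06:30, 06:45–08:30, 10:00–10:45.
Hassan → UTC: 03:15–06:00, 07:00–12:00.
Nikolai → UTC: 04:30–07:00, 07:30–10:00, 12:30–14:00.
Sofia → UTC: 01:00–02:30, 03:30–07:45, 08:15–09:00.
Aarav ∩ Hassan: 03:15–04:45, 05:30–06:00, 07:00–08:30, 10:00–10:45.
Aarav ∩ Hassan ∩ Nikolai: 04:30–04:45, 05:30–06:00, 07:30–08:30.
Aarav ∩ Hassan ∩ Nikolai ∩ Sofia: 04:30–04:45, 05:30–06:00, 07:30–07:45, 08:15–08:30.
Windows ≥ 60 min: (none).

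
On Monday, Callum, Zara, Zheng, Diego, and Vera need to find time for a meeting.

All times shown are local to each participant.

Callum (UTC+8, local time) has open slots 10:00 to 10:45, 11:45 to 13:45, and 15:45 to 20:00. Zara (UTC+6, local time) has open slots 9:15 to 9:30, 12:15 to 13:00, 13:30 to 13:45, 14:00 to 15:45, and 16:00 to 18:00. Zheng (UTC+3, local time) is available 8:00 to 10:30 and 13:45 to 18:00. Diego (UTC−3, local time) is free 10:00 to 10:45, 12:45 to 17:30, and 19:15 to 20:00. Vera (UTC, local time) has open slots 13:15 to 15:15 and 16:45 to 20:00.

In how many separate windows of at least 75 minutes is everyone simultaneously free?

0

Callum → UTC: 02:00–02:45, 03:45–05:45, 07:45–12:00.
Zara → UTC: 03:15–03:30, 06:15–07:00, 07:30–07:45, 08:00–09:45, 10:00–12:00.
Zheng → UTC: 05:00–07:30, 10:45–15:00.
Diego → UTC: 13:00–13:45, 15:45–20:30, 22:15–23:00.
Vera → UTC: 13:15–15:15, 16:45–20:00.
Callum ∩ Zara: 08:00–09:45, 10:00–12:00.
Callum ∩ Zara ∩ Zheng: 10:45–12:00.
Callum ∩ Zara ∩ Zheng ∩ Diego: (none).
Callum ∩ Zara ∩ Zheng ∩ Diego ∩ Vera: (none).
Windows ≥ 75 min: (none).
That's 0 windows.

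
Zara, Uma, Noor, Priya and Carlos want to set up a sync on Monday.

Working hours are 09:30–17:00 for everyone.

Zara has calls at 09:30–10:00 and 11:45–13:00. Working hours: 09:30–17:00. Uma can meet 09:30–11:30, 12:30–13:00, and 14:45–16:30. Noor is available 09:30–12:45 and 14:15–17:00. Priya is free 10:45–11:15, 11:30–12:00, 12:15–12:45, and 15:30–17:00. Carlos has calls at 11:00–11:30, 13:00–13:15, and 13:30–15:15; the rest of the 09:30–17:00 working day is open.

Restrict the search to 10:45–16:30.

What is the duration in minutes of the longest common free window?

60 minutes

Zara free within 09:30–17:00: 10:00–11:45, 13:00–17:00.
Carlos free within 09:30–17:00: 09:30–11:00, 11:30–13:00, 13:15–13:30, 15:15–17:00.
Zara ∩ Uma: 10:00–11:30, 14:45–16:30.
Zara ∩ Uma ∩ Noor: 10:00–11:30, 14:45–16:30.
Zara ∩ Uma ∩ Noor ∩ Priya: 10:45–11:15, 15:30–16:30.
Zara ∩ Uma ∩ Noor ∩ Priya ∩ Carlos: 10:45–11:00, 15:30–16:30.
Restricted to 10:45–16:30: 10:45–11:00, 15:30–16:30.
Common window lengths: 15, 60 min; longest is 60.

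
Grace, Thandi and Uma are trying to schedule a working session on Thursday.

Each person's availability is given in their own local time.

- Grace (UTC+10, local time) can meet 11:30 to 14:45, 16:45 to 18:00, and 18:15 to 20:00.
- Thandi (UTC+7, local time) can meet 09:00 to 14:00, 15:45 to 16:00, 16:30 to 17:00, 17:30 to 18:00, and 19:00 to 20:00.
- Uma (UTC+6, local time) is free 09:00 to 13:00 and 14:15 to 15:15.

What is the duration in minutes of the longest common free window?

105 minutes

Grace → UTC: 01:30–04:45, 06:45–08:00, 08:15–10:00.
Thandi → UTC: 02:00–07:00, 08:45–09:00, 09:30–10:00, 10:30–11:00, 12:00–13:00.
Uma → UTC: 03:00–07:00, 08:15–09:15.
Grace ∩ Thandi: 02:00–04:45, 06:45–07:00, 08:45–09:00, 09:30–10:00.
Grace ∩ Thandi ∩ Uma: 03:00–04:45, 06:45–07:00, 08:45–09:00.
Common window lengths: 105, 15, 15 min; longest is 105.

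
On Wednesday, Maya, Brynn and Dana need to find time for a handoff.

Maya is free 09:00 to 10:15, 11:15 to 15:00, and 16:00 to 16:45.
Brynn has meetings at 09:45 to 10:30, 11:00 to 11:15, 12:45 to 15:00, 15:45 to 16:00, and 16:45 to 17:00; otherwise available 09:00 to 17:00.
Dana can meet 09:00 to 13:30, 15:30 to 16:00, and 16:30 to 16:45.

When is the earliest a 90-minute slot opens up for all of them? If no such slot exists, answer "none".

11:15

Brynn free within 09:00–17:00: 09:00–09:45, 10:30–11:00, 11:15–12:45, 15:00–15:45, 16:00–16:45.
Maya ∩ Brynn: 09:00–09:45, 11:15–12:45, 16:00–16:45.
Maya ∩ Brynn ∩ Dana: 09:00–09:45, 11:15–12:45, 16:30–16:45.
Windows ≥ 90 min: 11:15–12:45.
Earliest such window starts at 11:15.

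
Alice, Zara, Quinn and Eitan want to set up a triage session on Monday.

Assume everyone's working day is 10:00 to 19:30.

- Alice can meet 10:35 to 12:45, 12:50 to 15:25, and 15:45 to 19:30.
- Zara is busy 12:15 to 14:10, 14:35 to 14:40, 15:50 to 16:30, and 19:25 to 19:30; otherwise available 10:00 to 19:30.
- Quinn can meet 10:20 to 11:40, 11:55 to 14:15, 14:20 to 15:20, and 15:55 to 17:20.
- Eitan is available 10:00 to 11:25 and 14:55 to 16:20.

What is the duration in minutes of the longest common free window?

50 minutes

Zara free within 10:00–19:30: 10:00–12:15, 14:10–14:35, 14:40–15:50, 16:30–19:25.
Alice ∩ Zara: 10:35–12:15, 14:10–14:35, 14:40–15:25, 15:45–15:50, 16:30–19:25.
Alice ∩ Zara ∩ Quinn: 10:35–11:40, 11:55–12:15, 14:10–14:15, 14:20–14:35, 14:40–15:20, 16:30–17:20.
Alice ∩ Zara ∩ Quinn ∩ Eitan: 10:35–11:25, 14:55–15:20.
Common window lengths: 50, 25 min; longest is 50.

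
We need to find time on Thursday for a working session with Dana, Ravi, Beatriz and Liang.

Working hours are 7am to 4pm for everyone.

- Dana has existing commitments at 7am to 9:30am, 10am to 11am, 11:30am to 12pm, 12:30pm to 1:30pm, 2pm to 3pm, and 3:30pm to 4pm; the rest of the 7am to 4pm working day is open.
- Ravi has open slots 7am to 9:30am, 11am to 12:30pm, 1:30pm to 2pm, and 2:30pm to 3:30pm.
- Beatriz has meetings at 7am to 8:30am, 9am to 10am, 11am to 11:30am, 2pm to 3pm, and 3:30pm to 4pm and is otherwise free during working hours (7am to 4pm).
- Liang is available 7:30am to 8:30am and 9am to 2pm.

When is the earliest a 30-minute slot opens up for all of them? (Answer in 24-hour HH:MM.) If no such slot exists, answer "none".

12:00

Dana free within 07:00–16:00: 09:30–10:00, 11:00–11:30, 12:00–12:30, 13:30–14:00, 15:00–15:30.
Beatriz free within 07:00–16:00: 08:30–09:00, 10:00–11:00, 11:30–14:00, 15:00–15:30.
Dana ∩ Ravi: 11:00–11:30, 12:00–12:30, 13:30–14:00, 15:00–15:30.
Dana ∩ Ravi ∩ Beatriz: 12:00–12:30, 13:30–14:00, 15:00–15:30.
Dana ∩ Ravi ∩ Beatriz ∩ Liang: 12:00–12:30, 13:30–14:00.
Windows ≥ 30 min: 12:00–12:30, 13:30–14:00.
Earliest such window starts at 12:00.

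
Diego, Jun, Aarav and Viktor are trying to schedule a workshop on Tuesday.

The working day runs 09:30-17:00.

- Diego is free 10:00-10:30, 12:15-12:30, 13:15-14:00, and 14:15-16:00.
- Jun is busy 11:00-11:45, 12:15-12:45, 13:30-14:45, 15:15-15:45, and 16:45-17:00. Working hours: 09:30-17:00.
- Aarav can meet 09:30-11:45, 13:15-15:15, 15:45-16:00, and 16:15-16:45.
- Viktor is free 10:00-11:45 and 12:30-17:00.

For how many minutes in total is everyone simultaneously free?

Jun free within 09:30–17:00: 09:30–11:00, 11:45–12:15, 12:45–13:30, 14:45–15:15, 15:45–16:45.
Diego ∩ Jun: 10:00–10:30, 13:15–13:30, 14:45–15:15, 15:45–16:00.
Diego ∩ Jun ∩ Aarav: 10:00–10:30, 13:15–13:30, 14:45–15:15, 15:45–16:00.
Diego ∩ Jun ∩ Aarav ∩ Viktor: 10:00–10:30, 13:15–13:30, 14:45–15:15, 15:45–16:00.
Total common minutes: 30 + 15 + 30 + 15 = 90.

90 minutes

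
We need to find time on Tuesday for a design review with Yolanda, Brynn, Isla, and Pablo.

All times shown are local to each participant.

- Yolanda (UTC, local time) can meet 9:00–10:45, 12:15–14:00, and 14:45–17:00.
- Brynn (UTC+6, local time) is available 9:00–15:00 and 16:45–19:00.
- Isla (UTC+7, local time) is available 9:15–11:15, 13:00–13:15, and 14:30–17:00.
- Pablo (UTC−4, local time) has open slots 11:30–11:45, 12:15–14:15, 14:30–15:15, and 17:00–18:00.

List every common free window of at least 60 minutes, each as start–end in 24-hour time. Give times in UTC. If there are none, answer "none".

none

Yolanda → UTC: 09:00–10:45, 12:15–14:00, 14:45–17:00.
Brynn → UTC: 03:00–09:00, 10:45–13:00.
Isla → UTC: 02:15–04:15, 06:00–06:15, 07:30–10:00.
Pablo → UTC: 15:30–15:45, 16:15–18:15, 18:30–19:15, 21:00–22:00.
Yolanda ∩ Brynn: 12:15–13:00.
Yolanda ∩ Brynn ∩ Isla: (none).
Yolanda ∩ Brynn ∩ Isla ∩ Pablo: (none).
Windows ≥ 60 min: (none).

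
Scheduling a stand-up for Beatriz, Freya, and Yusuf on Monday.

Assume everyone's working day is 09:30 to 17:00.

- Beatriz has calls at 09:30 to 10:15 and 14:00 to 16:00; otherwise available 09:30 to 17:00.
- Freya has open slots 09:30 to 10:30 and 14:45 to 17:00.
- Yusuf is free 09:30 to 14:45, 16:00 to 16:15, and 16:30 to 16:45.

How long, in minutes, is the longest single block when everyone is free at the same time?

Beatriz free within 09:30–17:00: 10:15–14:00, 16:00–17:00.
Beatriz ∩ Freya: 10:15–10:30, 16:00–17:00.
Beatriz ∩ Freya ∩ Yusuf: 10:15–10:30, 16:00–16:15, 16:30–16:45.
Common window lengths: 15, 15, 15 min; longest is 15.

15 minutes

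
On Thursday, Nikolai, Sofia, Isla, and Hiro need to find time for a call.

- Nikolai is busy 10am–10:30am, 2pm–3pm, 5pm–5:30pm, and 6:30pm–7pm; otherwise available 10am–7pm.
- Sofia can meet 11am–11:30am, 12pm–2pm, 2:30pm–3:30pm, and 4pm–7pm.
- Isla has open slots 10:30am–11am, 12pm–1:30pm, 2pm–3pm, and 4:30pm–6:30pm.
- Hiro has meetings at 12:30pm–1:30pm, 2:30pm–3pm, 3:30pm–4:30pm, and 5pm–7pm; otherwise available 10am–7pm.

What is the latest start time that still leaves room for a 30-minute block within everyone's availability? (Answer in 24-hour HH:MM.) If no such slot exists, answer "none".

16:30

Nikolai free within 10:00–19:00: 10:30–14:00, 15:00–17:00, 17:30–18:30.
Hiro free within 10:00–19:00: 10:00–12:30, 13:30–14:30, 15:00–15:30, 16:30–17:00.
Nikolai ∩ Sofia: 11:00–11:30, 12:00–14:00, 15:00–15:30, 16:00–17:00, 17:30–18:30.
Nikolai ∩ Sofia ∩ Isla: 12:00–13:30, 16:30–17:00, 17:30–18:30.
Nikolai ∩ Sofia ∩ Isla ∩ Hiro: 12:00–12:30, 16:30–17:00.
Windows ≥ 30 min: 12:00–12:30, 16:30–17:00.
Latest start in the last window 16:30–17:00 is 17:00 − 30 min = 16:30.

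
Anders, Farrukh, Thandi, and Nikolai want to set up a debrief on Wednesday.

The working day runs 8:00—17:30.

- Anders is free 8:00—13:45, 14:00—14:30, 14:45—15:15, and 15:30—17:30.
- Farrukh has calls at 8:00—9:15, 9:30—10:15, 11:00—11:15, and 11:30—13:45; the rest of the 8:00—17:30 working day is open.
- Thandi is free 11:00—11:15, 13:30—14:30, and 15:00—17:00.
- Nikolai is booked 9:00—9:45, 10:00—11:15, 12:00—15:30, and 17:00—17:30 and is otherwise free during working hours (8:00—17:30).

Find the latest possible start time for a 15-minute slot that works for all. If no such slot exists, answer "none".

Farrukh free within 08:00–17:30: 09:15–09:30, 10:15–11:00, 11:15–11:30, 13:45–17:30.
Nikolai free within 08:00–17:30: 08:00–09:00, 09:45–10:00, 11:15–12:00, 15:30–17:00.
Anders ∩ Farrukh: 09:15–09:30, 10:15–11:00, 11:15–11:30, 14:00–14:30, 14:45–15:15, 15:30–17:30.
Anders ∩ Farrukh ∩ Thandi: 14:00–14:30, 15:00–15:15, 15:30–17:00.
Anders ∩ Farrukh ∩ Thandi ∩ Nikolai: 15:30–17:00.
Windows ≥ 15 min: 15:30–17:00.
Latest start in the last window 15:30–17:00 is 17:00 − 15 min = 16:45.

16:45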